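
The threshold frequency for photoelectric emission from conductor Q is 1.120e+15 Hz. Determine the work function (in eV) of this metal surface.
4.63 eV

At the threshold frequency, photon energy equals work function:
φ = hf₀

Calculating:
φ = (6.626×10⁻³⁴ J·s)(1.120e+15 Hz)
φ = 4.63 eV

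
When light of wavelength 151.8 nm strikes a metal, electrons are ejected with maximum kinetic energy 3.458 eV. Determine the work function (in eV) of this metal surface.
4.71 eV

From Einstein's photoelectric equation: KE_max = hf - φ = hc/λ - φ

Rearranging for φ:
φ = hc/λ - KE_max

Calculate photon energy:
E_photon = hc/λ = 8.1676 eV

Therefore:
φ = 8.1676 - 3.458 = 4.71 eV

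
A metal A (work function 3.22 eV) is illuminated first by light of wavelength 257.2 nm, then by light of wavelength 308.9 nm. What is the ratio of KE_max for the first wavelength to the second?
2.0165

Using Einstein's equation: KE_max = hc/λ - φ

For λ₁ = 257.2 nm:
E₁ = hc/λ₁ = 4.8205 eV
KE₁ = E₁ - φ = 4.8205 - 3.22 = 1.6005 eV

For λ₂ = 308.9 nm:
E₂ = hc/λ₂ = 4.0137 eV
KE₂ = E₂ - φ = 4.0137 - 3.22 = 0.7937 eV

Ratio: KE₁/KE₂ = 1.6005/0.7937 = 2.0165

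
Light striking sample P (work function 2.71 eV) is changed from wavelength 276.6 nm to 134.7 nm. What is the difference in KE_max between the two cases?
4.7220 eV

Using Einstein's equation: KE_max = hc/λ - φ

For λ₁ = 276.6 nm:
KE₁ = hc/λ₁ - φ = 4.4824 - 2.71 = 1.7724 eV

For λ₂ = 134.7 nm:
KE₂ = hc/λ₂ - φ = 9.2045 - 2.71 = 6.4945 eV

Change in KE:
ΔKE = KE₂ - KE₁ = 6.4945 - 1.7724 = 4.7220 eV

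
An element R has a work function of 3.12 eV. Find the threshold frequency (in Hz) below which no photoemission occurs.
7.5441e+14 Hz

The threshold frequency is when the photon energy equals the work function:
hf₀ = φ

Solving for f₀:
f₀ = φ/h = (3.12 eV × 1.602×10⁻¹⁹ J/eV) / (6.626×10⁻³⁴ J·s)
f₀ = 7.5441e+14 Hz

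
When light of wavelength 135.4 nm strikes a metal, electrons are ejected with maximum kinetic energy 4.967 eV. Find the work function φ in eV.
4.19 eV

From Einstein's photoelectric equation: KE_max = hf - φ = hc/λ - φ

Rearranging for φ:
φ = hc/λ - KE_max

Calculate photon energy:
E_photon = hc/λ = 9.1569 eV

Therefore:
φ = 9.1569 - 4.967 = 4.19 eV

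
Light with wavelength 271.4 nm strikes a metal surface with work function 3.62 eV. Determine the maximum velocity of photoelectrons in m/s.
5.7757e+05 m/s

First, find the maximum kinetic energy:
E_photon = hc/λ = 4.5683 eV
KE_max = E_photon - φ = 4.5683 - 3.62 = 0.9483 eV

Convert to Joules: KE_max = 0.9483 × 1.602×10⁻¹⁹ J = 1.5194e-19 J

Then use KE = ½mv² to find velocity:
v = √(2·KE/m) = √(2 × 1.5194e-19 J / 9.109e-31 kg)
v = 5.7757e+05 m/s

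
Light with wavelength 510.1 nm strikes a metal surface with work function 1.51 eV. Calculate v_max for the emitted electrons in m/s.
5.6906e+05 m/s

First, find the maximum kinetic energy:
E_photon = hc/λ = 2.4306 eV
KE_max = E_photon - φ = 2.4306 - 1.51 = 0.9206 eV

Convert to Joules: KE_max = 0.9206 × 1.602×10⁻¹⁹ J = 1.4749e-19 J

Then use KE = ½mv² to find velocity:
v = √(2·KE/m) = √(2 × 1.4749e-19 J / 9.109e-31 kg)
v = 5.6906e+05 m/s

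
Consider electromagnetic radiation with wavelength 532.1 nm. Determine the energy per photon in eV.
2.3301 eV

Using E = hf = hc/λ:

E = hc/λ = (6.626×10⁻³⁴ J·s)(3×10⁸ m/s) / (532.1×10⁻⁹ m)
E = 2.3301 eV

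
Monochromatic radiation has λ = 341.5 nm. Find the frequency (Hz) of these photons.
8.7787e+14 Hz

Using the wave equation: c = fλ

Solving for frequency:
f = c/λ = (3×10⁸ m/s) / (341.5×10⁻⁹ m)
f = 8.7787e+14 Hz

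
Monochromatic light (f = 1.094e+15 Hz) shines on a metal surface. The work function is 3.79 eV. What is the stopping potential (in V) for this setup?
0.7344 V

The stopping potential V_s satisfies: eV_s = KE_max

First, find KE_max using Einstein's equation:
E_photon = hf = (6.626×10⁻³⁴ J·s)(1.094e+15 Hz) = 4.5244 eV
KE_max = E_photon - φ = 4.5244 - 3.79 = 0.7344 eV

Since eV_s = KE_max:
V_s = KE_max/e = 0.7344 V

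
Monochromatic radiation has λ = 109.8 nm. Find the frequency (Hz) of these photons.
2.7304e+15 Hz

Using the wave equation: c = fλ

Solving for frequency:
f = c/λ = (3×10⁸ m/s) / (109.8×10⁻⁹ m)
f = 2.7304e+15 Hz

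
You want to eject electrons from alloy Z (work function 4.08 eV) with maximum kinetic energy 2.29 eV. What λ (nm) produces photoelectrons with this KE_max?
194.64 nm

From Einstein's equation: KE_max = hc/λ - φ

Rearranging for λ:
hc/λ = KE_max + φ
λ = hc/(KE_max + φ)

Required photon energy:
E_photon = KE_max + φ = 2.29 + 4.08 = 6.37 eV

Required wavelength:
λ = hc/E_photon = (6.626×10⁻³⁴)(3×10⁸) / (6.37 × 1.602×10⁻¹⁹)
λ = 194.64 nm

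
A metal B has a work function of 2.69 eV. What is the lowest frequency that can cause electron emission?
6.5044e+14 Hz

The threshold frequency is when the photon energy equals the work function:
hf₀ = φ

Solving for f₀:
f₀ = φ/h = (2.69 eV × 1.602×10⁻¹⁹ J/eV) / (6.626×10⁻³⁴ J·s)
f₀ = 6.5044e+14 Hz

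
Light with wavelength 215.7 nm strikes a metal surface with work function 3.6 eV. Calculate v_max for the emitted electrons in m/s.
8.6924e+05 m/s

First, find the maximum kinetic energy:
E_photon = hc/λ = 5.7480 eV
KE_max = E_photon - φ = 5.7480 - 3.6 = 2.1480 eV

Convert to Joules: KE_max = 2.1480 × 1.602×10⁻¹⁹ J = 3.4415e-19 J

Then use KE = ½mv² to find velocity:
v = √(2·KE/m) = √(2 × 3.4415e-19 J / 9.109e-31 kg)
v = 8.6924e+05 m/s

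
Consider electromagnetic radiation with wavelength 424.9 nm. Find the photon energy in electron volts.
2.9180 eV

Using E = hf = hc/λ:

E = hc/λ = (6.626×10⁻³⁴ J·s)(3×10⁸ m/s) / (424.9×10⁻⁹ m)
E = 2.9180 eV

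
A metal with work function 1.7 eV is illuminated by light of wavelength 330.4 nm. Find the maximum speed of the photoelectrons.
8.4971e+05 m/s

First, find the maximum kinetic energy:
E_photon = hc/λ = 3.7525 eV
KE_max = E_photon - φ = 3.7525 - 1.7 = 2.0525 eV

Convert to Joules: KE_max = 2.0525 × 1.602×10⁻¹⁹ J = 3.2885e-19 J

Then use KE = ½mv² to find velocity:
v = √(2·KE/m) = √(2 × 3.2885e-19 J / 9.109e-31 kg)
v = 8.4971e+05 m/s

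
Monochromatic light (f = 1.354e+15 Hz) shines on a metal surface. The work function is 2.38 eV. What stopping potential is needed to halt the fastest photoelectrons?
3.2197 V

The stopping potential V_s satisfies: eV_s = KE_max

First, find KE_max using Einstein's equation:
E_photon = hf = (6.626×10⁻³⁴ J·s)(1.354e+15 Hz) = 5.5997 eV
KE_max = E_photon - φ = 5.5997 - 2.38 = 3.2197 eV

Since eV_s = KE_max:
V_s = KE_max/e = 3.2197 V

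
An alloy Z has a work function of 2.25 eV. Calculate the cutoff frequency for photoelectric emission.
5.4405e+14 Hz

The threshold frequency is when the photon energy equals the work function:
hf₀ = φ

Solving for f₀:
f₀ = φ/h = (2.25 eV × 1.602×10⁻¹⁹ J/eV) / (6.626×10⁻³⁴ J·s)
f₀ = 5.4405e+14 Hz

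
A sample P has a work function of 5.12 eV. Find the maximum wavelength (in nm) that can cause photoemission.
242.16 nm

The threshold wavelength is when the photon energy equals the work function:
hc/λ₀ = φ

Solving for λ₀:
λ₀ = hc/φ = (6.626×10⁻³⁴ J·s)(3×10⁸ m/s) / (5.12 eV × 1.602×10⁻¹⁹ J/eV)
λ₀ = 242.16 nm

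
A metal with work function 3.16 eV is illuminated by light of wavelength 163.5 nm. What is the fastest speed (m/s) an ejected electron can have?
1.2474e+06 m/s

First, find the maximum kinetic energy:
E_photon = hc/λ = 7.5831 eV
KE_max = E_photon - φ = 7.5831 - 3.16 = 4.4231 eV

Convert to Joules: KE_max = 4.4231 × 1.602×10⁻¹⁹ J = 7.0866e-19 J

Then use KE = ½mv² to find velocity:
v = √(2·KE/m) = √(2 × 7.0866e-19 J / 9.109e-31 kg)
v = 1.2474e+06 m/s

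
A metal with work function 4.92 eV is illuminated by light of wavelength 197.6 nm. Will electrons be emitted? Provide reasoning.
Yes

For photoemission, the photon energy must exceed the work function.

Photon energy: E = hc/λ = 6.2745 eV
Work function: φ = 4.92 eV

Since E_photon (6.2745 eV) > φ (4.92 eV), photoemission WILL occur.
The threshold wavelength is λ₀ = hc/φ = 252.0 nm.
Since 197.6 nm < 252.0 nm, the light has sufficient energy.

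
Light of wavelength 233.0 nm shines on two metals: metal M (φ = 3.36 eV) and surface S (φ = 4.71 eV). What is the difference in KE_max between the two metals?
1.3500 eV

Using KE_max = hc/λ - φ for each metal:

Photon energy: E = hc/λ = 5.3212 eV

For metal M (φ₁ = 3.36 eV):
KE₁ = E - φ₁ = 5.3212 - 3.36 = 1.9612 eV

For surface S (φ₂ = 4.71 eV):
KE₂ = E - φ₂ = 5.3212 - 4.71 = 0.6112 eV

Difference:
ΔKE = KE₁ - KE₂ = 1.9612 - 0.6112 = 1.3500 eV

Note: The difference equals the difference in work functions: 4.71 - 3.36 = 1.35 eV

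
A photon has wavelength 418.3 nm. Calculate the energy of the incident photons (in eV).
2.9640 eV

Using E = hf = hc/λ:

E = hc/λ = (6.626×10⁻³⁴ J·s)(3×10⁸ m/s) / (418.3×10⁻⁹ m)
E = 2.9640 eV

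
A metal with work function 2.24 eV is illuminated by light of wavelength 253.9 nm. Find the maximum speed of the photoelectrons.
9.6425e+05 m/s

First, find the maximum kinetic energy:
E_photon = hc/λ = 4.8832 eV
KE_max = E_photon - φ = 4.8832 - 2.24 = 2.6432 eV

Convert to Joules: KE_max = 2.6432 × 1.602×10⁻¹⁹ J = 4.2349e-19 J

Then use KE = ½mv² to find velocity:
v = √(2·KE/m) = √(2 × 4.2349e-19 J / 9.109e-31 kg)
v = 9.6425e+05 m/s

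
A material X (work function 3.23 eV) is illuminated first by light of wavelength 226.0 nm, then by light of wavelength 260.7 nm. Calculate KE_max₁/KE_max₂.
1.4786

Using Einstein's equation: KE_max = hc/λ - φ

For λ₁ = 226.0 nm:
E₁ = hc/λ₁ = 5.4860 eV
KE₁ = E₁ - φ = 5.4860 - 3.23 = 2.2560 eV

For λ₂ = 260.7 nm:
E₂ = hc/λ₂ = 4.7558 eV
KE₂ = E₂ - φ = 4.7558 - 3.23 = 1.5258 eV

Ratio: KE₁/KE₂ = 2.2560/1.5258 = 1.4786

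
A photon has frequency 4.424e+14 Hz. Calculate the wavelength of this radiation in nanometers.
677.65 nm

Using the wave equation: c = fλ

Solving for wavelength:
λ = c/f = (3×10⁸ m/s) / (4.424e+14 Hz)
λ = 677.65 nm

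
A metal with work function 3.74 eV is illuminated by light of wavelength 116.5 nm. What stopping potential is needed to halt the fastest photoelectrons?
6.9024 V

The stopping potential V_s satisfies: eV_s = KE_max

First, find KE_max using Einstein's equation:
E_photon = hc/λ = 10.6424 eV
KE_max = E_photon - φ = 10.6424 - 3.74 = 6.9024 eV

Since eV_s = KE_max:
V_s = KE_max/e = 6.9024 V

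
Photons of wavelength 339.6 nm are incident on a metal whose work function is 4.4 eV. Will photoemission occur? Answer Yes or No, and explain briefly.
No

For photoemission, the photon energy must exceed the work function.

Photon energy: E = hc/λ = 3.6509 eV
Work function: φ = 4.4 eV

Since E_photon (3.6509 eV) < φ (4.4 eV), photoemission will NOT occur.
The threshold wavelength is λ₀ = hc/φ = 281.8 nm.
Since 339.6 nm > 281.8 nm, the photons lack sufficient energy.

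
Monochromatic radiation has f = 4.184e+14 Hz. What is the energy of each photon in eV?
1.7304 eV

Using E = hf:

E = hf = (6.626×10⁻³⁴ J·s)(4.184e+14 Hz)
E = 1.7304 eV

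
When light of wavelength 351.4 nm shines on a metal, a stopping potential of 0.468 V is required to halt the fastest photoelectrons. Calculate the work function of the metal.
3.06 eV

The stopping potential gives the maximum kinetic energy: KE_max = eV_s = 0.468 eV

From Einstein's photoelectric equation: KE_max = hc/λ - φ
Rearranging: φ = hc/λ - KE_max

Calculate photon energy:
E_photon = hc/λ = (6.626×10⁻³⁴ J·s)(3×10⁸ m/s) / (351.4×10⁻⁹ m) = 3.5283 eV

Therefore:
φ = 3.5283 - 0.468 = 3.06 eV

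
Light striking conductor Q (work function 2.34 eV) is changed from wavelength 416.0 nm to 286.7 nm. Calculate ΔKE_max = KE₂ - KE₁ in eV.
1.3441 eV

Using Einstein's equation: KE_max = hc/λ - φ

For λ₁ = 416.0 nm:
KE₁ = hc/λ₁ - φ = 2.9804 - 2.34 = 0.6404 eV

For λ₂ = 286.7 nm:
KE₂ = hc/λ₂ - φ = 4.3245 - 2.34 = 1.9845 eV

Change in KE:
ΔKE = KE₂ - KE₁ = 1.9845 - 0.6404 = 1.3441 eV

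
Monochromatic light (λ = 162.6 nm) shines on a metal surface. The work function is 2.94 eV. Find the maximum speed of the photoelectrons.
1.2838e+06 m/s

First, find the maximum kinetic energy:
E_photon = hc/λ = 7.6251 eV
KE_max = E_photon - φ = 7.6251 - 2.94 = 4.6851 eV

Convert to Joules: KE_max = 4.6851 × 1.602×10⁻¹⁹ J = 7.5064e-19 J

Then use KE = ½mv² to find velocity:
v = √(2·KE/m) = √(2 × 7.5064e-19 J / 9.109e-31 kg)
v = 1.2838e+06 m/s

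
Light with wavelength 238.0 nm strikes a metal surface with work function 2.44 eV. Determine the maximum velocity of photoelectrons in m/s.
9.8701e+05 m/s

First, find the maximum kinetic energy:
E_photon = hc/λ = 5.2094 eV
KE_max = E_photon - φ = 5.2094 - 2.44 = 2.7694 eV

Convert to Joules: KE_max = 2.7694 × 1.602×10⁻¹⁹ J = 4.4371e-19 J

Then use KE = ½mv² to find velocity:
v = √(2·KE/m) = √(2 × 4.4371e-19 J / 9.109e-31 kg)
v = 9.8701e+05 m/s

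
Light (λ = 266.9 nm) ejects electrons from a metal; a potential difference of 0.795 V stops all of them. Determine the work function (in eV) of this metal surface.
3.85 eV

The stopping potential gives the maximum kinetic energy: KE_max = eV_s = 0.795 eV

From Einstein's photoelectric equation: KE_max = hc/λ - φ
Rearranging: φ = hc/λ - KE_max

Calculate photon energy:
E_photon = hc/λ = (6.626×10⁻³⁴ J·s)(3×10⁸ m/s) / (266.9×10⁻⁹ m) = 4.6453 eV

Therefore:
φ = 4.6453 - 0.795 = 3.85 eV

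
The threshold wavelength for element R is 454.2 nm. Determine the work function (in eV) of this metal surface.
2.73 eV

At the threshold wavelength, photon energy equals work function:
φ = hc/λ₀

Calculating:
φ = (6.626×10⁻³⁴ J·s)(3×10⁸ m/s) / (454.2×10⁻⁹ m)
φ = 2.73 eV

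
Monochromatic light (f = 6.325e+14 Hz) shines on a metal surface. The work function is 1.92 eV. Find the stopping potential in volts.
0.6958 V

The stopping potential V_s satisfies: eV_s = KE_max

First, find KE_max using Einstein's equation:
E_photon = hf = (6.626×10⁻³⁴ J·s)(6.325e+14 Hz) = 2.6158 eV
KE_max = E_photon - φ = 2.6158 - 1.92 = 0.6958 eV

Since eV_s = KE_max:
V_s = KE_max/e = 0.6958 V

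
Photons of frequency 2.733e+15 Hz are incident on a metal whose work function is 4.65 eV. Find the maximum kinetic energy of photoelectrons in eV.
6.6528 eV

Using Einstein's photoelectric equation: KE_max = hf - φ

First, calculate the photon energy:
E_photon = hf = (6.626×10⁻³⁴ J·s)(2.733e+15 Hz)
E_photon = 11.3028 eV

Then, the maximum kinetic energy:
KE_max = E_photon - φ = 11.3028 eV - 4.65 eV = 6.6528 eV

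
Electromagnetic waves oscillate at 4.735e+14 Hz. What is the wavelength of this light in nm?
633.14 nm

Using the wave equation: c = fλ

Solving for wavelength:
λ = c/f = (3×10⁸ m/s) / (4.735e+14 Hz)
λ = 633.14 nm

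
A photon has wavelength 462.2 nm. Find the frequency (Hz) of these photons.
6.4862e+14 Hz

Using the wave equation: c = fλ

Solving for frequency:
f = c/λ = (3×10⁸ m/s) / (462.2×10⁻⁹ m)
f = 6.4862e+14 Hz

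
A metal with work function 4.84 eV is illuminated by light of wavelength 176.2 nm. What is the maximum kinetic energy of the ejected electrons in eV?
2.1966 eV

Using Einstein's photoelectric equation: KE_max = hf - φ = hc/λ - φ

First, calculate the photon energy:
E_photon = hc/λ = (6.626×10⁻³⁴ J·s)(3×10⁸ m/s) / (176.2×10⁻⁹ m)
E_photon = 7.0366 eV

Then, the maximum kinetic energy:
KE_max = E_photon - φ = 7.0366 eV - 4.84 eV = 2.1966 eV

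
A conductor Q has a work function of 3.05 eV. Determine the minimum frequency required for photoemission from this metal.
7.3749e+14 Hz

The threshold frequency is when the photon energy equals the work function:
hf₀ = φ

Solving for f₀:
f₀ = φ/h = (3.05 eV × 1.602×10⁻¹⁹ J/eV) / (6.626×10⁻³⁴ J·s)
f₀ = 7.3749e+14 Hz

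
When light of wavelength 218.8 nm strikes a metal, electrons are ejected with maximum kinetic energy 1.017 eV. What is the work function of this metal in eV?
4.65 eV

From Einstein's photoelectric equation: KE_max = hf - φ = hc/λ - φ

Rearranging for φ:
φ = hc/λ - KE_max

Calculate photon energy:
E_photon = hc/λ = 5.6666 eV

Therefore:
φ = 5.6666 - 1.017 = 4.65 eV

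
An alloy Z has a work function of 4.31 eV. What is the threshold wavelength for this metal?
287.67 nm

The threshold wavelength is when the photon energy equals the work function:
hc/λ₀ = φ

Solving for λ₀:
λ₀ = hc/φ = (6.626×10⁻³⁴ J·s)(3×10⁸ m/s) / (4.31 eV × 1.602×10⁻¹⁹ J/eV)
λ₀ = 287.67 nm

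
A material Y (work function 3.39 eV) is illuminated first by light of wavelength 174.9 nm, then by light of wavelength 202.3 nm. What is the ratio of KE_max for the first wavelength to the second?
1.3506

Using Einstein's equation: KE_max = hc/λ - φ

For λ₁ = 174.9 nm:
E₁ = hc/λ₁ = 7.0889 eV
KE₁ = E₁ - φ = 7.0889 - 3.39 = 3.6989 eV

For λ₂ = 202.3 nm:
E₂ = hc/λ₂ = 6.1287 eV
KE₂ = E₂ - φ = 6.1287 - 3.39 = 2.7387 eV

Ratio: KE₁/KE₂ = 3.6989/2.7387 = 1.3506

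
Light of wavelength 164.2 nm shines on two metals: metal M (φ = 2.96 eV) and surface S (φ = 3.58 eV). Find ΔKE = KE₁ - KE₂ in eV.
0.6200 eV

Using KE_max = hc/λ - φ for each metal:

Photon energy: E = hc/λ = 7.5508 eV

For metal M (φ₁ = 2.96 eV):
KE₁ = E - φ₁ = 7.5508 - 2.96 = 4.5908 eV

For surface S (φ₂ = 3.58 eV):
KE₂ = E - φ₂ = 7.5508 - 3.58 = 3.9708 eV

Difference:
ΔKE = KE₁ - KE₂ = 4.5908 - 3.9708 = 0.6200 eV

Note: The difference equals the difference in work functions: 3.58 - 2.96 = 0.62 eV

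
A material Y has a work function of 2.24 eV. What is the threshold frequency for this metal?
5.4163e+14 Hz

The threshold frequency is when the photon energy equals the work function:
hf₀ = φ

Solving for f₀:
f₀ = φ/h = (2.24 eV × 1.602×10⁻¹⁹ J/eV) / (6.626×10⁻³⁴ J·s)
f₀ = 5.4163e+14 Hz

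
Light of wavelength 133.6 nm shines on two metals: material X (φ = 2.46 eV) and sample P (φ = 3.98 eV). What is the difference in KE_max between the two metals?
1.5200 eV

Using KE_max = hc/λ - φ for each metal:

Photon energy: E = hc/λ = 9.2803 eV

For material X (φ₁ = 2.46 eV):
KE₁ = E - φ₁ = 9.2803 - 2.46 = 6.8203 eV

For sample P (φ₂ = 3.98 eV):
KE₂ = E - φ₂ = 9.2803 - 3.98 = 5.3003 eV

Difference:
ΔKE = KE₁ - KE₂ = 6.8203 - 5.3003 = 1.5200 eV

Note: The difference equals the difference in work functions: 3.98 - 2.46 = 1.52 eV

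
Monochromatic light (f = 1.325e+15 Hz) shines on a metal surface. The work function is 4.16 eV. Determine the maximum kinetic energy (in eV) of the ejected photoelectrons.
1.3198 eV

Using Einstein's photoelectric equation: KE_max = hf - φ

First, calculate the photon energy:
E_photon = hf = (6.626×10⁻³⁴ J·s)(1.325e+15 Hz)
E_photon = 5.4798 eV

Then, the maximum kinetic energy:
KE_max = E_photon - φ = 5.4798 eV - 4.16 eV = 1.3198 eV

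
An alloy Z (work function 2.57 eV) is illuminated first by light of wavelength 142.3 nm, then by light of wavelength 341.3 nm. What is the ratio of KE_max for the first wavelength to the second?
5.7804

Using Einstein's equation: KE_max = hc/λ - φ

For λ₁ = 142.3 nm:
E₁ = hc/λ₁ = 8.7129 eV
KE₁ = E₁ - φ = 8.7129 - 2.57 = 6.1429 eV

For λ₂ = 341.3 nm:
E₂ = hc/λ₂ = 3.6327 eV
KE₂ = E₂ - φ = 3.6327 - 2.57 = 1.0627 eV

Ratio: KE₁/KE₂ = 6.1429/1.0627 = 5.7804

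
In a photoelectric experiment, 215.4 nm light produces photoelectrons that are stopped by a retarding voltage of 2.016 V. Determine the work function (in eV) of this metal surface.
3.74 eV

The stopping potential gives the maximum kinetic energy: KE_max = eV_s = 2.016 eV

From Einstein's photoelectric equation: KE_max = hc/λ - φ
Rearranging: φ = hc/λ - KE_max

Calculate photon energy:
E_photon = hc/λ = (6.626×10⁻³⁴ J·s)(3×10⁸ m/s) / (215.4×10⁻⁹ m) = 5.7560 eV

Therefore:
φ = 5.7560 - 2.016 = 3.74 eV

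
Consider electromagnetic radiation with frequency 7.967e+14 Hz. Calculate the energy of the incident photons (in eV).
3.2949 eV

Using E = hf:

E = hf = (6.626×10⁻³⁴ J·s)(7.967e+14 Hz)
E = 3.2949 eV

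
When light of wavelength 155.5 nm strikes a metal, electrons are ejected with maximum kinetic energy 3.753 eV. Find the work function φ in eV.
4.22 eV

From Einstein's photoelectric equation: KE_max = hf - φ = hc/λ - φ

Rearranging for φ:
φ = hc/λ - KE_max

Calculate photon energy:
E_photon = hc/λ = 7.9733 eV

Therefore:
φ = 7.9733 - 3.753 = 4.22 eV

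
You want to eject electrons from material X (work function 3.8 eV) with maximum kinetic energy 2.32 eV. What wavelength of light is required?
202.59 nm

From Einstein's equation: KE_max = hc/λ - φ

Rearranging for λ:
hc/λ = KE_max + φ
λ = hc/(KE_max + φ)

Required photon energy:
E_photon = KE_max + φ = 2.32 + 3.8 = 6.12 eV

Required wavelength:
λ = hc/E_photon = (6.626×10⁻³⁴)(3×10⁸) / (6.12 × 1.602×10⁻¹⁹)
λ = 202.59 nm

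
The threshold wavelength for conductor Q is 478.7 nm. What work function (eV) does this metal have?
2.59 eV

At the threshold wavelength, photon energy equals work function:
φ = hc/λ₀

Calculating:
φ = (6.626×10⁻³⁴ J·s)(3×10⁸ m/s) / (478.7×10⁻⁹ m)
φ = 2.59 eV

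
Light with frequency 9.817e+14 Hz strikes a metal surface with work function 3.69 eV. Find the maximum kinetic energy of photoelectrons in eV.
0.3700 eV

Using Einstein's photoelectric equation: KE_max = hf - φ

First, calculate the photon energy:
E_photon = hf = (6.626×10⁻³⁴ J·s)(9.817e+14 Hz)
E_photon = 4.0600 eV

Then, the maximum kinetic energy:
KE_max = E_photon - φ = 4.0600 eV - 3.69 eV = 0.3700 eV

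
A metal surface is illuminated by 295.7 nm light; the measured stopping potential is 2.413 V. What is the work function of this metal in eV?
1.78 eV

The stopping potential gives the maximum kinetic energy: KE_max = eV_s = 2.413 eV

From Einstein's photoelectric equation: KE_max = hc/λ - φ
Rearranging: φ = hc/λ - KE_max

Calculate photon energy:
E_photon = hc/λ = (6.626×10⁻³⁴ J·s)(3×10⁸ m/s) / (295.7×10⁻⁹ m) = 4.1929 eV

Therefore:
φ = 4.1929 - 2.413 = 1.78 eV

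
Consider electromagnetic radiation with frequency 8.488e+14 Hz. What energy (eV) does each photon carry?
3.5104 eV

Using E = hf:

E = hf = (6.626×10⁻³⁴ J·s)(8.488e+14 Hz)
E = 3.5104 eV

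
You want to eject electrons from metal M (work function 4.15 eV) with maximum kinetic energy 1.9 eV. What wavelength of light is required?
204.93 nm

From Einstein's equation: KE_max = hc/λ - φ

Rearranging for λ:
hc/λ = KE_max + φ
λ = hc/(KE_max + φ)

Required photon energy:
E_photon = KE_max + φ = 1.9 + 4.15 = 6.05 eV

Required wavelength:
λ = hc/E_photon = (6.626×10⁻³⁴)(3×10⁸) / (6.05 × 1.602×10⁻¹⁹)
λ = 204.93 nm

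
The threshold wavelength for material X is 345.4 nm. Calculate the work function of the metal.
3.59 eV

At the threshold wavelength, photon energy equals work function:
φ = hc/λ₀

Calculating:
φ = (6.626×10⁻³⁴ J·s)(3×10⁸ m/s) / (345.4×10⁻⁹ m)
φ = 3.59 eV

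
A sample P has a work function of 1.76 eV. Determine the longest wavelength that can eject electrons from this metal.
704.46 nm

The threshold wavelength is when the photon energy equals the work function:
hc/λ₀ = φ

Solving for λ₀:
λ₀ = hc/φ = (6.626×10⁻³⁴ J·s)(3×10⁸ m/s) / (1.76 eV × 1.602×10⁻¹⁹ J/eV)
λ₀ = 704.46 nm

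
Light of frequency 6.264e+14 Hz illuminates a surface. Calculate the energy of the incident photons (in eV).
2.5906 eV

Using E = hf:

E = hf = (6.626×10⁻³⁴ J·s)(6.264e+14 Hz)
E = 2.5906 eV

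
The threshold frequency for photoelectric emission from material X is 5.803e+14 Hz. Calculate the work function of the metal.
2.40 eV

At the threshold frequency, photon energy equals work function:
φ = hf₀

Calculating:
φ = (6.626×10⁻³⁴ J·s)(5.803e+14 Hz)
φ = 2.40 eV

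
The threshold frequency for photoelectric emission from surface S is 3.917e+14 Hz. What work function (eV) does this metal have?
1.62 eV

At the threshold frequency, photon energy equals work function:
φ = hf₀

Calculating:
φ = (6.626×10⁻³⁴ J·s)(3.917e+14 Hz)
φ = 1.62 eV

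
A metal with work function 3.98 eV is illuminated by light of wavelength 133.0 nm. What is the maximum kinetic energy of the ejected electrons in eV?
5.3421 eV

Using Einstein's photoelectric equation: KE_max = hf - φ = hc/λ - φ

First, calculate the photon energy:
E_photon = hc/λ = (6.626×10⁻³⁴ J·s)(3×10⁸ m/s) / (133.0×10⁻⁹ m)
E_photon = 9.3221 eV

Then, the maximum kinetic energy:
KE_max = E_photon - φ = 9.3221 eV - 3.98 eV = 5.3421 eV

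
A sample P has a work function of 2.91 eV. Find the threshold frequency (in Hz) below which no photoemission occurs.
7.0363e+14 Hz

The threshold frequency is when the photon energy equals the work function:
hf₀ = φ

Solving for f₀:
f₀ = φ/h = (2.91 eV × 1.602×10⁻¹⁹ J/eV) / (6.626×10⁻³⁴ J·s)
f₀ = 7.0363e+14 Hz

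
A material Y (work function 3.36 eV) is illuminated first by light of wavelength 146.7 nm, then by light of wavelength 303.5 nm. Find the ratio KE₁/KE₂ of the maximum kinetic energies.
7.0214

Using Einstein's equation: KE_max = hc/λ - φ

For λ₁ = 146.7 nm:
E₁ = hc/λ₁ = 8.4515 eV
KE₁ = E₁ - φ = 8.4515 - 3.36 = 5.0915 eV

For λ₂ = 303.5 nm:
E₂ = hc/λ₂ = 4.0851 eV
KE₂ = E₂ - φ = 4.0851 - 3.36 = 0.7251 eV

Ratio: KE₁/KE₂ = 5.0915/0.7251 = 7.0214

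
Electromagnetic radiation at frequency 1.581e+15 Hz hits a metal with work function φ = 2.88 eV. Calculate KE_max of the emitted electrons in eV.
3.6585 eV

Using Einstein's photoelectric equation: KE_max = hf - φ

First, calculate the photon energy:
E_photon = hf = (6.626×10⁻³⁴ J·s)(1.581e+15 Hz)
E_photon = 6.5385 eV

Then, the maximum kinetic energy:
KE_max = E_photon - φ = 6.5385 eV - 2.88 eV = 3.6585 eV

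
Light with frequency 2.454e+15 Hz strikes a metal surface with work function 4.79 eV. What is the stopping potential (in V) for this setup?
5.3589 V

The stopping potential V_s satisfies: eV_s = KE_max

First, find KE_max using Einstein's equation:
E_photon = hf = (6.626×10⁻³⁴ J·s)(2.454e+15 Hz) = 10.1489 eV
KE_max = E_photon - φ = 10.1489 - 4.79 = 5.3589 eV

Since eV_s = KE_max:
V_s = KE_max/e = 5.3589 V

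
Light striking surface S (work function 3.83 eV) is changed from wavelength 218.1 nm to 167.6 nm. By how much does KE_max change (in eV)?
1.7129 eV

Using Einstein's equation: KE_max = hc/λ - φ

For λ₁ = 218.1 nm:
KE₁ = hc/λ₁ - φ = 5.6847 - 3.83 = 1.8547 eV

For λ₂ = 167.6 nm:
KE₂ = hc/λ₂ - φ = 7.3976 - 3.83 = 3.5676 eV

Change in KE:
ΔKE = KE₂ - KE₁ = 3.5676 - 1.8547 = 1.7129 eV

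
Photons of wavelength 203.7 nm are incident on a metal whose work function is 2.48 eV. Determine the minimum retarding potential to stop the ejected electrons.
3.6066 V

The stopping potential V_s satisfies: eV_s = KE_max

First, find KE_max using Einstein's equation:
E_photon = hc/λ = 6.0866 eV
KE_max = E_photon - φ = 6.0866 - 2.48 = 3.6066 eV

Since eV_s = KE_max:
V_s = KE_max/e = 3.6066 V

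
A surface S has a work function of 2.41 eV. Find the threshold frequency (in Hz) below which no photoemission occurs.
5.8274e+14 Hz

The threshold frequency is when the photon energy equals the work function:
hf₀ = φ

Solving for f₀:
f₀ = φ/h = (2.41 eV × 1.602×10⁻¹⁹ J/eV) / (6.626×10⁻³⁴ J·s)
f₀ = 5.8274e+14 Hz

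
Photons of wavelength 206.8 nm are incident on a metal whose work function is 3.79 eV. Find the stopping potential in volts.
2.2054 V

The stopping potential V_s satisfies: eV_s = KE_max

First, find KE_max using Einstein's equation:
E_photon = hc/λ = 5.9954 eV
KE_max = E_photon - φ = 5.9954 - 3.79 = 2.2054 eV

Since eV_s = KE_max:
V_s = KE_max/e = 2.2054 V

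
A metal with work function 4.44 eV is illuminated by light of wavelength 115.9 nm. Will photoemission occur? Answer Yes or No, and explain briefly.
Yes

For photoemission, the photon energy must exceed the work function.

Photon energy: E = hc/λ = 10.6975 eV
Work function: φ = 4.44 eV

Since E_photon (10.6975 eV) > φ (4.44 eV), photoemission WILL occur.
The threshold wavelength is λ₀ = hc/φ = 279.2 nm.
Since 115.9 nm < 279.2 nm, the light has sufficient energy.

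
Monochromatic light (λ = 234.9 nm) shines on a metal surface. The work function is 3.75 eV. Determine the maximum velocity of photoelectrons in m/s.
7.3318e+05 m/s

First, find the maximum kinetic energy:
E_photon = hc/λ = 5.2782 eV
KE_max = E_photon - φ = 5.2782 - 3.75 = 1.5282 eV

Convert to Joules: KE_max = 1.5282 × 1.602×10⁻¹⁹ J = 2.4484e-19 J

Then use KE = ½mv² to find velocity:
v = √(2·KE/m) = √(2 × 2.4484e-19 J / 9.109e-31 kg)
v = 7.3318e+05 m/s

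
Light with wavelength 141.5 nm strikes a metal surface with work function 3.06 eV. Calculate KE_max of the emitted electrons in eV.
5.7021 eV

Using Einstein's photoelectric equation: KE_max = hf - φ = hc/λ - φ

First, calculate the photon energy:
E_photon = hc/λ = (6.626×10⁻³⁴ J·s)(3×10⁸ m/s) / (141.5×10⁻⁹ m)
E_photon = 8.7621 eV

Then, the maximum kinetic energy:
KE_max = E_photon - φ = 8.7621 eV - 3.06 eV = 5.7021 eV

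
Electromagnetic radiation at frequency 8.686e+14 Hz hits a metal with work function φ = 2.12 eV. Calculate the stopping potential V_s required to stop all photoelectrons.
1.4722 V

The stopping potential V_s satisfies: eV_s = KE_max

First, find KE_max using Einstein's equation:
E_photon = hf = (6.626×10⁻³⁴ J·s)(8.686e+14 Hz) = 3.5922 eV
KE_max = E_photon - φ = 3.5922 - 2.12 = 1.4722 eV

Since eV_s = KE_max:
V_s = KE_max/e = 1.4722 V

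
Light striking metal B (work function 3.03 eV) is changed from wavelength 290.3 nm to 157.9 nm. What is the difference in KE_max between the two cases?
3.5812 eV

Using Einstein's equation: KE_max = hc/λ - φ

For λ₁ = 290.3 nm:
KE₁ = hc/λ₁ - φ = 4.2709 - 3.03 = 1.2409 eV

For λ₂ = 157.9 nm:
KE₂ = hc/λ₂ - φ = 7.8521 - 3.03 = 4.8221 eV

Change in KE:
ΔKE = KE₂ - KE₁ = 4.8221 - 1.2409 = 3.5812 eV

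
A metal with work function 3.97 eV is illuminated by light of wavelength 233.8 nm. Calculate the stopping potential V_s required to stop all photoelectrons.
1.3330 V

The stopping potential V_s satisfies: eV_s = KE_max

First, find KE_max using Einstein's equation:
E_photon = hc/λ = 5.3030 eV
KE_max = E_photon - φ = 5.3030 - 3.97 = 1.3330 eV

Since eV_s = KE_max:
V_s = KE_max/e = 1.3330 V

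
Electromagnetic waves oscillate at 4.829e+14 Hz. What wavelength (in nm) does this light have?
620.82 nm

Using the wave equation: c = fλ

Solving for wavelength:
λ = c/f = (3×10⁸ m/s) / (4.829e+14 Hz)
λ = 620.82 nm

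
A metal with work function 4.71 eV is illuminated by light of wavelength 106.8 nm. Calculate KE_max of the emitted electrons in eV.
6.8990 eV

Using Einstein's photoelectric equation: KE_max = hf - φ = hc/λ - φ

First, calculate the photon energy:
E_photon = hc/λ = (6.626×10⁻³⁴ J·s)(3×10⁸ m/s) / (106.8×10⁻⁹ m)
E_photon = 11.6090 eV

Then, the maximum kinetic energy:
KE_max = E_photon - φ = 11.6090 eV - 4.71 eV = 6.8990 eV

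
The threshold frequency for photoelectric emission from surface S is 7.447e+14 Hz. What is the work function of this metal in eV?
3.08 eV

At the threshold frequency, photon energy equals work function:
φ = hf₀

Calculating:
φ = (6.626×10⁻³⁴ J·s)(7.447e+14 Hz)
φ = 3.08 eV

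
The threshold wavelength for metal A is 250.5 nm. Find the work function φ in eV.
4.95 eV

At the threshold wavelength, photon energy equals work function:
φ = hc/λ₀

Calculating:
φ = (6.626×10⁻³⁴ J·s)(3×10⁸ m/s) / (250.5×10⁻⁹ m)
φ = 4.95 eV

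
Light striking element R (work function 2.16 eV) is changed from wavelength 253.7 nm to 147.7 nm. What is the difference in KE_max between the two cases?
3.5073 eV

Using Einstein's equation: KE_max = hc/λ - φ

For λ₁ = 253.7 nm:
KE₁ = hc/λ₁ - φ = 4.8870 - 2.16 = 2.7270 eV

For λ₂ = 147.7 nm:
KE₂ = hc/λ₂ - φ = 8.3943 - 2.16 = 6.2343 eV

Change in KE:
ΔKE = KE₂ - KE₁ = 6.2343 - 2.7270 = 3.5073 eV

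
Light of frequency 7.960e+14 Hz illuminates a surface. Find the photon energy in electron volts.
3.2920 eV

Using E = hf:

E = hf = (6.626×10⁻³⁴ J·s)(7.960e+14 Hz)
E = 3.2920 eV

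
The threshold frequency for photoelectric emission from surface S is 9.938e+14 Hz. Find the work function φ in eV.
4.11 eV

At the threshold frequency, photon energy equals work function:
φ = hf₀

Calculating:
φ = (6.626×10⁻³⁴ J·s)(9.938e+14 Hz)
φ = 4.11 eV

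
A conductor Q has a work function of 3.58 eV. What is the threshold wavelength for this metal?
346.32 nm

The threshold wavelength is when the photon energy equals the work function:
hc/λ₀ = φ

Solving for λ₀:
λ₀ = hc/φ = (6.626×10⁻³⁴ J·s)(3×10⁸ m/s) / (3.58 eV × 1.602×10⁻¹⁹ J/eV)
λ₀ = 346.32 nm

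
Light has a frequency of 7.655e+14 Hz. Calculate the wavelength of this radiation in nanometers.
391.63 nm

Using the wave equation: c = fλ

Solving for wavelength:
λ = c/f = (3×10⁸ m/s) / (7.655e+14 Hz)
λ = 391.63 nm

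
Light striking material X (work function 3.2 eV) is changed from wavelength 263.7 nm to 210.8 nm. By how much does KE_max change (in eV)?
1.1799 eV

Using Einstein's equation: KE_max = hc/λ - φ

For λ₁ = 263.7 nm:
KE₁ = hc/λ₁ - φ = 4.7017 - 3.2 = 1.5017 eV

For λ₂ = 210.8 nm:
KE₂ = hc/λ₂ - φ = 5.8816 - 3.2 = 2.6816 eV

Change in KE:
ΔKE = KE₂ - KE₁ = 2.6816 - 1.5017 = 1.1799 eV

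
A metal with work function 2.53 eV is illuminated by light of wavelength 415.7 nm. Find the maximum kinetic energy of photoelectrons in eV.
0.4525 eV

Using Einstein's photoelectric equation: KE_max = hf - φ = hc/λ - φ

First, calculate the photon energy:
E_photon = hc/λ = (6.626×10⁻³⁴ J·s)(3×10⁸ m/s) / (415.7×10⁻⁹ m)
E_photon = 2.9825 eV

Then, the maximum kinetic energy:
KE_max = E_photon - φ = 2.9825 eV - 2.53 eV = 0.4525 eV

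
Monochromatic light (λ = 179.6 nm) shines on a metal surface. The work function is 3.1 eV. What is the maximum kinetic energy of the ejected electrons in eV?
3.8034 eV

Using Einstein's photoelectric equation: KE_max = hf - φ = hc/λ - φ

First, calculate the photon energy:
E_photon = hc/λ = (6.626×10⁻³⁴ J·s)(3×10⁸ m/s) / (179.6×10⁻⁹ m)
E_photon = 6.9034 eV

Then, the maximum kinetic energy:
KE_max = E_photon - φ = 6.9034 eV - 3.1 eV = 3.8034 eV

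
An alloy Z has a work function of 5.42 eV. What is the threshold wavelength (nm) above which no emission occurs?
228.75 nm

The threshold wavelength is when the photon energy equals the work function:
hc/λ₀ = φ

Solving for λ₀:
λ₀ = hc/φ = (6.626×10⁻³⁴ J·s)(3×10⁸ m/s) / (5.42 eV × 1.602×10⁻¹⁹ J/eV)
λ₀ = 228.75 nm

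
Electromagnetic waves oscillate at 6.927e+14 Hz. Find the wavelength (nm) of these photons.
432.79 nm

Using the wave equation: c = fλ

Solving for wavelength:
λ = c/f = (3×10⁸ m/s) / (6.927e+14 Hz)
λ = 432.79 nm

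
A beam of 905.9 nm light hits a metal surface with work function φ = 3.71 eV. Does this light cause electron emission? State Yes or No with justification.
No

For photoemission, the photon energy must exceed the work function.

Photon energy: E = hc/λ = 1.3686 eV
Work function: φ = 3.71 eV

Since E_photon (1.3686 eV) < φ (3.71 eV), photoemission will NOT occur.
The threshold wavelength is λ₀ = hc/φ = 334.2 nm.
Since 905.9 nm > 334.2 nm, the photons lack sufficient energy.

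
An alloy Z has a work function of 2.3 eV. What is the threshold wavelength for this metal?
539.06 nm

The threshold wavelength is when the photon energy equals the work function:
hc/λ₀ = φ

Solving for λ₀:
λ₀ = hc/φ = (6.626×10⁻³⁴ J·s)(3×10⁸ m/s) / (2.3 eV × 1.602×10⁻¹⁹ J/eV)
λ₀ = 539.06 nm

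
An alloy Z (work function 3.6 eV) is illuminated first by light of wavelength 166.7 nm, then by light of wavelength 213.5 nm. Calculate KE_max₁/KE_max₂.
1.7386

Using Einstein's equation: KE_max = hc/λ - φ

For λ₁ = 166.7 nm:
E₁ = hc/λ₁ = 7.4376 eV
KE₁ = E₁ - φ = 7.4376 - 3.6 = 3.8376 eV

For λ₂ = 213.5 nm:
E₂ = hc/λ₂ = 5.8072 eV
KE₂ = E₂ - φ = 5.8072 - 3.6 = 2.2072 eV

Ratio: KE₁/KE₂ = 3.8376/2.2072 = 1.7386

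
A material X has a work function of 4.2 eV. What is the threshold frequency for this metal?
1.0156e+15 Hz

The threshold frequency is when the photon energy equals the work function:
hf₀ = φ

Solving for f₀:
f₀ = φ/h = (4.2 eV × 1.602×10⁻¹⁹ J/eV) / (6.626×10⁻³⁴ J·s)
f₀ = 1.0156e+15 Hz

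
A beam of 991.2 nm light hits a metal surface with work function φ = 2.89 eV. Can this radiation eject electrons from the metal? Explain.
No

For photoemission, the photon energy must exceed the work function.

Photon energy: E = hc/λ = 1.2508 eV
Work function: φ = 2.89 eV

Since E_photon (1.2508 eV) < φ (2.89 eV), photoemission will NOT occur.
The threshold wavelength is λ₀ = hc/φ = 429.0 nm.
Since 991.2 nm > 429.0 nm, the photons lack sufficient energy.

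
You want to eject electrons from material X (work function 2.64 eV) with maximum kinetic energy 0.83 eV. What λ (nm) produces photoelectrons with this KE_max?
357.30 nm

From Einstein's equation: KE_max = hc/λ - φ

Rearranging for λ:
hc/λ = KE_max + φ
λ = hc/(KE_max + φ)

Required photon energy:
E_photon = KE_max + φ = 0.83 + 2.64 = 3.47 eV

Required wavelength:
λ = hc/E_photon = (6.626×10⁻³⁴)(3×10⁸) / (3.47 × 1.602×10⁻¹⁹)
λ = 357.30 nm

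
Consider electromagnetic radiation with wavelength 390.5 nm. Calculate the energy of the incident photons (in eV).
3.1750 eV

Using E = hf = hc/λ:

E = hc/λ = (6.626×10⁻³⁴ J·s)(3×10⁸ m/s) / (390.5×10⁻⁹ m)
E = 3.1750 eV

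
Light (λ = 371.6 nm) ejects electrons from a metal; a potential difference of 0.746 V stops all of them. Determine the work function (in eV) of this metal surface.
2.59 eV

The stopping potential gives the maximum kinetic energy: KE_max = eV_s = 0.746 eV

From Einstein's photoelectric equation: KE_max = hc/λ - φ
Rearranging: φ = hc/λ - KE_max

Calculate photon energy:
E_photon = hc/λ = (6.626×10⁻³⁴ J·s)(3×10⁸ m/s) / (371.6×10⁻⁹ m) = 3.3365 eV

Therefore:
φ = 3.3365 - 0.746 = 2.59 eV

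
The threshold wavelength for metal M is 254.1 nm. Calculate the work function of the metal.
4.88 eV

At the threshold wavelength, photon energy equals work function:
φ = hc/λ₀

Calculating:
φ = (6.626×10⁻³⁴ J·s)(3×10⁸ m/s) / (254.1×10⁻⁹ m)
φ = 4.88 eV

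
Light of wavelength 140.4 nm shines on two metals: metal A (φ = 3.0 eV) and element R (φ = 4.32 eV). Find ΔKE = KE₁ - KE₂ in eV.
1.3200 eV

Using KE_max = hc/λ - φ for each metal:

Photon energy: E = hc/λ = 8.8308 eV

For metal A (φ₁ = 3.0 eV):
KE₁ = E - φ₁ = 8.8308 - 3.0 = 5.8308 eV

For element R (φ₂ = 4.32 eV):
KE₂ = E - φ₂ = 8.8308 - 4.32 = 4.5108 eV

Difference:
ΔKE = KE₁ - KE₂ = 5.8308 - 4.5108 = 1.3200 eV

Note: The difference equals the difference in work functions: 4.32 - 3.0 = 1.32 eV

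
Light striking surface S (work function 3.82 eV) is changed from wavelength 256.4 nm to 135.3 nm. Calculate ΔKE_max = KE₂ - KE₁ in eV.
4.3281 eV

Using Einstein's equation: KE_max = hc/λ - φ

For λ₁ = 256.4 nm:
KE₁ = hc/λ₁ - φ = 4.8356 - 3.82 = 1.0156 eV

For λ₂ = 135.3 nm:
KE₂ = hc/λ₂ - φ = 9.1637 - 3.82 = 5.3437 eV

Change in KE:
ΔKE = KE₂ - KE₁ = 5.3437 - 1.0156 = 4.3281 eV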